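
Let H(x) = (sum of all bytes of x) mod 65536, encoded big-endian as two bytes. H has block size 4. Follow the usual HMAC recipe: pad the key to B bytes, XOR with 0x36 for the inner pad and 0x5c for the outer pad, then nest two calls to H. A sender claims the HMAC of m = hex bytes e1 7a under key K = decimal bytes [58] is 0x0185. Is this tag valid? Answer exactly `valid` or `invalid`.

Key decimal bytes [58] = 3a is 1 byte ≤ B = 4; zero-pad to 4 bytes: K' = 3a 00 00 00.
K' ⊕ ipad = 0c 36 36 36; K' ⊕ opad = 66 5c 5c 5c.
Inner hash: sum = 12+54+54+54+225+122 = 521 → 02 09.
Outer hash (recomputed tag): sum = 102+92+92+92+2+9 = 389 → 01 85.
Recomputed tag = 0185; claimed = 0185 → match.

valid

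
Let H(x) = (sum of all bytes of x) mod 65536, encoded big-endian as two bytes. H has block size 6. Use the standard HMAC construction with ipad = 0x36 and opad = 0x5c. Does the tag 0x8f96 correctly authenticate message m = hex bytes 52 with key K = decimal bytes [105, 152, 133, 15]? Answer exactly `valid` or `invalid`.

Key decimal bytes [105, 152, 133, 15] = 69 98 85 0f is 4 bytes ≤ B = 6; zero-pad to 6 bytes: K' = 69 98 85 0f 00 00.
K' ⊕ ipad = 5f ae b3 39 36 36; K' ⊕ opad = 35 c4 d9 53 5c 5c.
Inner hash: sum = 95+174+179+57+54+54+82 = 695 → 02 b7.
Outer hash (recomputed tag): sum = 53+196+217+83+92+92+2+183 = 918 → 03 96.
Recomputed tag = 0396; claimed = 8f96 → mismatch.

invalid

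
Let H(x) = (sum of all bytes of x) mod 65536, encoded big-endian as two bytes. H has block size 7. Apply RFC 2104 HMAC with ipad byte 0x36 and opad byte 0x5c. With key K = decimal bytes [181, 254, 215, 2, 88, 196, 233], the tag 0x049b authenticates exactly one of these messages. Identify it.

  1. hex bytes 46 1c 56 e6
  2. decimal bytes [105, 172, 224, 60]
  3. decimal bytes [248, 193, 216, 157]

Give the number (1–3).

Key decimal bytes [181, 254, 215, 2, 88, 196, 233] = b5 fe d7 02 58 c4 e9 is exactly B = 7 bytes: K' = b5 fe d7 02 58 c4 e9.
K' ⊕ ipad = 83 c8 e1 34 6e f2 df; K' ⊕ opad = e9 a2 8b 5e 04 98 b5.
m1: inner = H(83 c8 e1 34 6e f2 df 46 1c 56 e6) = 06 3d; tag = H(e9 a2 8b 5e 04 98 b5 06 3d) = 0408
m2: inner = H(83 c8 e1 34 6e f2 df 69 ac e0 3c) = 06 d0; tag = H(e9 a2 8b 5e 04 98 b5 06 d0) = 049b ← matches
m3: inner = H(83 c8 e1 34 6e f2 df f8 c1 d8 9d) = 07 cd; tag = H(e9 a2 8b 5e 04 98 b5 07 cd) = 0499

2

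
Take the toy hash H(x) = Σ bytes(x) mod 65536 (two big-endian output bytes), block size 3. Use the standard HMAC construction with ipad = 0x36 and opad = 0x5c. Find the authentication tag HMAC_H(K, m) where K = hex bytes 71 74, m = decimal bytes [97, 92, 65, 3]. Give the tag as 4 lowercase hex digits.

0172

Key hex bytes 71 74 is 2 bytes ≤ B = 3; zero-pad to 3 bytes: K' = 71 74 00.
K' ⊕ ipad = 47 42 36.  K' ⊕ opad = 2d 28 5c.
Inner input = (K'⊕ipad) ∥ m = 47 42 36 ∥ 61 5c 41 03.
Inner hash: sum = 71+66+54+97+92+65+3 = 448 → 01 c0.
Outer input = (K'⊕opad) ∥ inner = 2d 28 5c ∥ 01 c0.
Outer hash (tag): sum = 45+40+92+1+192 = 370 → 01 72.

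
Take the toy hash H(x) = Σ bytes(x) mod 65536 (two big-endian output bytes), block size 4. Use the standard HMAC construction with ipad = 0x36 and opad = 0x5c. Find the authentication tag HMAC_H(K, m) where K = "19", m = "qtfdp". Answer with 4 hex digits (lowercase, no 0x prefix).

Key "19" = 31 39 is 2 bytes ≤ B = 4; zero-pad to 4 bytes: K' = 31 39 00 00.
K' ⊕ ipad = 07 0f 36 36.  K' ⊕ opad = 6d 65 5c 5c.
Inner input = (K'⊕ipad) ∥ m = 07 0f 36 36 ∥ 71 74 66 64 70.
Inner hash: sum = 7+15+54+54+113+116+102+100+112 = 673 → 02 a1.
Outer input = (K'⊕opad) ∥ inner = 6d 65 5c 5c ∥ 02 a1.
Outer hash (tag): sum = 109+101+92+92+2+161 = 557 → 02 2d.

022d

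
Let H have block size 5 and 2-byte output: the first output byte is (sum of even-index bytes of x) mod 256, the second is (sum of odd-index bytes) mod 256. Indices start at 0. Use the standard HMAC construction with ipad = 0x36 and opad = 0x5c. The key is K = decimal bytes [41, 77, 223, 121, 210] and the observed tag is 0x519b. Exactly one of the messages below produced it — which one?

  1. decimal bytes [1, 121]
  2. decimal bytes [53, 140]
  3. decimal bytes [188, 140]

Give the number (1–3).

1

Key decimal bytes [41, 77, 223, 121, 210] = 29 4d df 79 d2 is exactly B = 5 bytes: K' = 29 4d df 79 d2.
K' ⊕ ipad = 1f 7b e9 4f e4; K' ⊕ opad = 75 11 83 25 8e.
m1: inner = H(1f 7b e9 4f e4 01 79) = 65 cb; tag = H(75 11 83 25 8e 65 cb) = 519b ← matches
m2: inner = H(1f 7b e9 4f e4 35 8c) = 78 ff; tag = H(75 11 83 25 8e 78 ff) = 85ae
m3: inner = H(1f 7b e9 4f e4 bc 8c) = 78 86; tag = H(75 11 83 25 8e 78 86) = 0cae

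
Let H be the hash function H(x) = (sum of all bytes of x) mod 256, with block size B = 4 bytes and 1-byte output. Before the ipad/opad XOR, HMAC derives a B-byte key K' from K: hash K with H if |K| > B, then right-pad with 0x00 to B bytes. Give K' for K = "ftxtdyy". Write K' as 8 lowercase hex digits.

|K| = 7 > B = 4, so first hash the key.
H(K): sum = 102+116+120+116+100+121+121 = 796; mod 256 = 28 → 1c.
Zero-pad H(K) = 1c to 4 bytes: K' = 1c 00 00 00.

1c000000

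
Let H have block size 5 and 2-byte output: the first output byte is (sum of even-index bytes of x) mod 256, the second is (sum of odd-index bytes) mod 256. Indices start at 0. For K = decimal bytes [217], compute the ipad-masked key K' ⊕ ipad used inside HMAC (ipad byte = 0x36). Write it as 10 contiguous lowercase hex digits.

ef36363636

Key decimal bytes [217] = d9 is 1 byte ≤ B = 5; zero-pad to 5 bytes: K' = d9 00 00 00 00.
XOR each byte with 0x36: d9⊕36=ef, 00⊕36=36, 00⊕36=36, 00⊕36=36, 00⊕36=36.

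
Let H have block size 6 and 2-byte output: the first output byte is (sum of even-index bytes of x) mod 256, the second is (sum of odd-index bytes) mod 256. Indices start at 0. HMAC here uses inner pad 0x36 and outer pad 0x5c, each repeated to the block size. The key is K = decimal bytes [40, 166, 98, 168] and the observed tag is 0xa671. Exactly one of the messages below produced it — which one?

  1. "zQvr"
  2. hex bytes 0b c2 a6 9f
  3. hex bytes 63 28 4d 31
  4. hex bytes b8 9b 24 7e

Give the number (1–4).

Key decimal bytes [40, 166, 98, 168] = 28 a6 62 a8 is 4 bytes ≤ B = 6; zero-pad to 6 bytes: K' = 28 a6 62 a8 00 00.
K' ⊕ ipad = 1e 90 54 9e 36 36; K' ⊕ opad = 74 fa 3e f4 5c 5c.
m1: inner = H(1e 90 54 9e 36 36 7a 51 76 72) = 98 27; tag = H(74 fa 3e f4 5c 5c 98 27) = a671 ← matches
m2: inner = H(1e 90 54 9e 36 36 0b c2 a6 9f) = 59 c5; tag = H(74 fa 3e f4 5c 5c 59 c5) = 670f
m3: inner = H(1e 90 54 9e 36 36 63 28 4d 31) = 58 bd; tag = H(74 fa 3e f4 5c 5c 58 bd) = 6607
m4: inner = H(1e 90 54 9e 36 36 b8 9b 24 7e) = 84 7d; tag = H(74 fa 3e f4 5c 5c 84 7d) = 92c7

1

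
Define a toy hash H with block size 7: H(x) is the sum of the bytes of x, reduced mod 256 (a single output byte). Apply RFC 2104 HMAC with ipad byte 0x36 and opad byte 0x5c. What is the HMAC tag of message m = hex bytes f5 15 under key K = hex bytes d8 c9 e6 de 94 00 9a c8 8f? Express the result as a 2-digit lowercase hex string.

08

Key hex bytes d8 c9 e6 de 94 00 9a c8 8f is 9 bytes > B = 7, so hash it first: H(key) = ea, then zero-pad to 7 bytes: K' = ea 00 00 00 00 00 00.
K' ⊕ ipad = dc 36 36 36 36 36 36.  K' ⊕ opad = b6 5c 5c 5c 5c 5c 5c.
Inner input = (K'⊕ipad) ∥ m = dc 36 36 36 36 36 36 ∥ f5 15.
Inner hash: sum = 220+54+54+54+54+54+54+245+21 = 810; mod 256 = 42 → 2a.
Outer input = (K'⊕opad) ∥ inner = b6 5c 5c 5c 5c 5c 5c ∥ 2a.
Outer hash (tag): sum = 182+92+92+92+92+92+92+42 = 776; mod 256 = 8 → 08.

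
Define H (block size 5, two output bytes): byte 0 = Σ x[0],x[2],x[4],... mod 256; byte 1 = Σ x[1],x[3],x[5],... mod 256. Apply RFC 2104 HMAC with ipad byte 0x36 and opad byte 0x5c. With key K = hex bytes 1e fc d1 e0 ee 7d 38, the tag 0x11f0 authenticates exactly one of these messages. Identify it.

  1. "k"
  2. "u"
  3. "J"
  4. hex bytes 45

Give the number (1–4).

1

Key hex bytes 1e fc d1 e0 ee 7d 38 is 7 bytes > B = 5, so hash it first: H(key) = 15 59, then zero-pad to 5 bytes: K' = 15 59 00 00 00.
K' ⊕ ipad = 23 6f 36 36 36; K' ⊕ opad = 49 05 5c 5c 5c.
m1: inner = H(23 6f 36 36 36 6b) = 8f 10; tag = H(49 05 5c 5c 5c 8f 10) = 11f0 ← matches
m2: inner = H(23 6f 36 36 36 75) = 8f 1a; tag = H(49 05 5c 5c 5c 8f 1a) = 1bf0
m3: inner = H(23 6f 36 36 36 4a) = 8f ef; tag = H(49 05 5c 5c 5c 8f ef) = f0f0
m4: inner = H(23 6f 36 36 36 45) = 8f ea; tag = H(49 05 5c 5c 5c 8f ea) = ebf0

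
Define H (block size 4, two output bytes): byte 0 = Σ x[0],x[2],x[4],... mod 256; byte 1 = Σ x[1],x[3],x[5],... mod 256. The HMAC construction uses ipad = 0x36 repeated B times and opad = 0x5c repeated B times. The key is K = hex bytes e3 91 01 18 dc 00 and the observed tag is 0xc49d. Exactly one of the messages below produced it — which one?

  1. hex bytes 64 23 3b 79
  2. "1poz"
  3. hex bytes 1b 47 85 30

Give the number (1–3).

3

Key hex bytes e3 91 01 18 dc 00 is 6 bytes > B = 4, so hash it first: H(key) = c0 a9, then zero-pad to 4 bytes: K' = c0 a9 00 00.
K' ⊕ ipad = f6 9f 36 36; K' ⊕ opad = 9c f5 5c 5c.
m1: inner = H(f6 9f 36 36 64 23 3b 79) = cb 71; tag = H(9c f5 5c 5c cb 71) = c3c2
m2: inner = H(f6 9f 36 36 31 70 6f 7a) = cc bf; tag = H(9c f5 5c 5c cc bf) = c410
m3: inner = H(f6 9f 36 36 1b 47 85 30) = cc 4c; tag = H(9c f5 5c 5c cc 4c) = c49d ← matches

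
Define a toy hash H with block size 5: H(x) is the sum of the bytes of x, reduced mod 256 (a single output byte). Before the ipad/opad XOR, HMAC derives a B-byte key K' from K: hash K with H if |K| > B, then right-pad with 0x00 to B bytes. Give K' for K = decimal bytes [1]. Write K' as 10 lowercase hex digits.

0100000000

Key decimal bytes [1] = 01 is 1 byte ≤ B = 5; zero-pad to 5 bytes: K' = 01 00 00 00 00.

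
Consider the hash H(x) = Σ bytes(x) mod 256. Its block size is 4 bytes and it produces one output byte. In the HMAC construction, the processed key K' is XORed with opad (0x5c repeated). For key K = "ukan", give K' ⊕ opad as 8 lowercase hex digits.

Key "ukan" = 75 6b 61 6e is exactly B = 4 bytes: K' = 75 6b 61 6e.
XOR each byte with 0x5c: 75⊕5c=29, 6b⊕5c=37, 61⊕5c=3d, 6e⊕5c=32.

29373d32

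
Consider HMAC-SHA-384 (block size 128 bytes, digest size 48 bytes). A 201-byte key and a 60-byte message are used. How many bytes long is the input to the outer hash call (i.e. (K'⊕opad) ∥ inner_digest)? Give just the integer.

Key is 201 > 128 bytes, so it is hashed to 48 bytes then zero-padded to 128: |K'| = 128.
Outer input = (K'⊕opad) ∥ H(inner) → 128 + 48 = 176 bytes.

176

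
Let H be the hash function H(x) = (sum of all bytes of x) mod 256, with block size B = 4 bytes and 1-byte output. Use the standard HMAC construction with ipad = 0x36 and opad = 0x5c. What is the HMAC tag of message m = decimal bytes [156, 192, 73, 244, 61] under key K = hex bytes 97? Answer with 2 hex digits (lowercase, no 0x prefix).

Key hex bytes 97 is 1 byte ≤ B = 4; zero-pad to 4 bytes: K' = 97 00 00 00.
K' ⊕ ipad = a1 36 36 36.  K' ⊕ opad = cb 5c 5c 5c.
Inner input = (K'⊕ipad) ∥ m = a1 36 36 36 ∥ 9c c0 49 f4 3d.
Inner hash: sum = 161+54+54+54+156+192+73+244+61 = 1049; mod 256 = 25 → 19.
Outer input = (K'⊕opad) ∥ inner = cb 5c 5c 5c ∥ 19.
Outer hash (tag): sum = 203+92+92+92+25 = 504; mod 256 = 248 → f8.

f8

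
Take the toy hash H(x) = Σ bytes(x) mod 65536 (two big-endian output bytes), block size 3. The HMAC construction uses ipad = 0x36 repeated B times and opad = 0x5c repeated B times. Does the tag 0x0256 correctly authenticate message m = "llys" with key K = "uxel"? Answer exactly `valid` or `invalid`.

Key "uxel" = 75 78 65 6c is 4 bytes > B = 3, so hash it first: H(key) = 01 be, then zero-pad to 3 bytes: K' = 01 be 00.
K' ⊕ ipad = 37 88 36; K' ⊕ opad = 5d e2 5c.
Inner hash: sum = 55+136+54+108+108+121+115 = 697 → 02 b9.
Outer hash (recomputed tag): sum = 93+226+92+2+185 = 598 → 02 56.
Recomputed tag = 0256; claimed = 0256 → match.

valid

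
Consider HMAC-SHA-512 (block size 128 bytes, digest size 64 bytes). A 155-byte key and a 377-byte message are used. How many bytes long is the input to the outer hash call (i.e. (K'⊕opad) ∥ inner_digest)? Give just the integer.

Key is 155 > 128 bytes, so it is hashed to 64 bytes then zero-padded to 128: |K'| = 128.
Outer input = (K'⊕opad) ∥ H(inner) → 128 + 64 = 192 bytes.

192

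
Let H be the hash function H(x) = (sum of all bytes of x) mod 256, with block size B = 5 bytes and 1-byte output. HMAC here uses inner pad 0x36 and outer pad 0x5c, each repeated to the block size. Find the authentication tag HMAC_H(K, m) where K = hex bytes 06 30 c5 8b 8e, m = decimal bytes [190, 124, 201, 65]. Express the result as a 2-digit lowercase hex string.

Key hex bytes 06 30 c5 8b 8e is exactly B = 5 bytes: K' = 06 30 c5 8b 8e.
K' ⊕ ipad = 30 06 f3 bd b8.  K' ⊕ opad = 5a 6c 99 d7 d2.
Inner input = (K'⊕ipad) ∥ m = 30 06 f3 bd b8 ∥ be 7c c9 41.
Inner hash: sum = 48+6+243+189+184+190+124+201+65 = 1250; mod 256 = 226 → e2.
Outer input = (K'⊕opad) ∥ inner = 5a 6c 99 d7 d2 ∥ e2.
Outer hash (tag): sum = 90+108+153+215+210+226 = 1002; mod 256 = 234 → ea.

ea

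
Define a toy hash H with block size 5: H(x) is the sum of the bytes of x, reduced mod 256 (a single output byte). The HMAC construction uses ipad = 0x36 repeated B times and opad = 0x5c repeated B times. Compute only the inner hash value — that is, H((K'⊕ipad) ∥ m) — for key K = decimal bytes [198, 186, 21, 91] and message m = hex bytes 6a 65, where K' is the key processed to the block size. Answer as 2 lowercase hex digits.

Key decimal bytes [198, 186, 21, 91] = c6 ba 15 5b is 4 bytes ≤ B = 5; zero-pad to 5 bytes: K' = c6 ba 15 5b 00.
K' ⊕ ipad = f0 8c 23 6d 36.
Inner input = f0 8c 23 6d 36 ∥ 6a 65.
Inner hash: sum = 240+140+35+109+54+106+101 = 785; mod 256 = 17 → 11.

11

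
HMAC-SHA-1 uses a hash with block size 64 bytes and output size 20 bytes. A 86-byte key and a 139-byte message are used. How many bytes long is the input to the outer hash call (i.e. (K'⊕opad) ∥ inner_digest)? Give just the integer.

84

Key is 86 > 64 bytes, so it is hashed to 20 bytes then zero-padded to 64: |K'| = 64.
Outer input = (K'⊕opad) ∥ H(inner) → 64 + 20 = 84 bytes.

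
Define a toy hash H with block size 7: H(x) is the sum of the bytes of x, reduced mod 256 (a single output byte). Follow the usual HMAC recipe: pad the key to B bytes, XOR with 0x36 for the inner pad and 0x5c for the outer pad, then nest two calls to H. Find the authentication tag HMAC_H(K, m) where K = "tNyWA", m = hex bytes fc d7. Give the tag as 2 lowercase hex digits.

5f

Key "tNyWA" = 74 4e 79 57 41 is 5 bytes ≤ B = 7; zero-pad to 7 bytes: K' = 74 4e 79 57 41 00 00.
K' ⊕ ipad = 42 78 4f 61 77 36 36.  K' ⊕ opad = 28 12 25 0b 1d 5c 5c.
Inner input = (K'⊕ipad) ∥ m = 42 78 4f 61 77 36 36 ∥ fc d7.
Inner hash: sum = 66+120+79+97+119+54+54+252+215 = 1056; mod 256 = 32 → 20.
Outer input = (K'⊕opad) ∥ inner = 28 12 25 0b 1d 5c 5c ∥ 20.
Outer hash (tag): sum = 40+18+37+11+29+92+92+32 = 351; mod 256 = 95 → 5f.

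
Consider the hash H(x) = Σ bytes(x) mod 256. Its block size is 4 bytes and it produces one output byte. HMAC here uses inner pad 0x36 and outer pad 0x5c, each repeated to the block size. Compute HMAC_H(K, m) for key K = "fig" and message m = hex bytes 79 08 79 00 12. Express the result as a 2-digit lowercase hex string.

Key "fig" = 66 69 67 is 3 bytes ≤ B = 4; zero-pad to 4 bytes: K' = 66 69 67 00.
K' ⊕ ipad = 50 5f 51 36.  K' ⊕ opad = 3a 35 3b 5c.
Inner input = (K'⊕ipad) ∥ m = 50 5f 51 36 ∥ 79 08 79 00 12.
Inner hash: sum = 80+95+81+54+121+8+121+0+18 = 578; mod 256 = 66 → 42.
Outer input = (K'⊕opad) ∥ inner = 3a 35 3b 5c ∥ 42.
Outer hash (tag): sum = 58+53+59+92+66 = 328; mod 256 = 72 → 48.

48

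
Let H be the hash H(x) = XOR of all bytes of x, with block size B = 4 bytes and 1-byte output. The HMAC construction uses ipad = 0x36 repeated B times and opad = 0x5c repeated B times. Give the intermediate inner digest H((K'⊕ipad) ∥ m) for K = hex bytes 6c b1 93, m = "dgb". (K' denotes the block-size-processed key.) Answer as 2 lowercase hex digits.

Key hex bytes 6c b1 93 is 3 bytes ≤ B = 4; zero-pad to 4 bytes: K' = 6c b1 93 00.
K' ⊕ ipad = 5a 87 a5 36.
Inner input = 5a 87 a5 36 ∥ 64 67 62.
Inner hash: XOR 5a⊕87⊕a5⊕36⊕64⊕67⊕62 = 2f.

2f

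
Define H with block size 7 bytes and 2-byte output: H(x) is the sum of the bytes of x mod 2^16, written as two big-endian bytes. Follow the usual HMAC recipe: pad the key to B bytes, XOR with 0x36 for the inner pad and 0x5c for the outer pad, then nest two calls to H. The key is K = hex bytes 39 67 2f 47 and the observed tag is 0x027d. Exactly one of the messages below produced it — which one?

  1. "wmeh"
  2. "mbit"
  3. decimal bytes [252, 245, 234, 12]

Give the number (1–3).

Key hex bytes 39 67 2f 47 is 4 bytes ≤ B = 7; zero-pad to 7 bytes: K' = 39 67 2f 47 00 00 00.
K' ⊕ ipad = 0f 51 19 71 36 36 36; K' ⊕ opad = 65 3b 73 1b 5c 5c 5c.
m1: inner = H(0f 51 19 71 36 36 36 77 6d 65 68) = 03 3d; tag = H(65 3b 73 1b 5c 5c 5c 03 3d) = 0282
m2: inner = H(0f 51 19 71 36 36 36 6d 62 69 74) = 03 38; tag = H(65 3b 73 1b 5c 5c 5c 03 38) = 027d ← matches
m3: inner = H(0f 51 19 71 36 36 36 fc f5 ea 0c) = 04 73; tag = H(65 3b 73 1b 5c 5c 5c 04 73) = 02b9

2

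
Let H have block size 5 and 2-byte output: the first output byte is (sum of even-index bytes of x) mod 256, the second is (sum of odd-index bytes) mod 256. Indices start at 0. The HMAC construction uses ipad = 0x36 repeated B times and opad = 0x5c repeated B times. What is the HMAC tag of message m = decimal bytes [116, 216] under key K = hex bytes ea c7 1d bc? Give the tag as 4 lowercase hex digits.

4290

Key hex bytes ea c7 1d bc is 4 bytes ≤ B = 5; zero-pad to 5 bytes: K' = ea c7 1d bc 00.
K' ⊕ ipad = dc f1 2b 8a 36.  K' ⊕ opad = b6 9b 41 e0 5c.
Inner input = (K'⊕ipad) ∥ m = dc f1 2b 8a 36 ∥ 74 d8.
Inner hash: even-index sum = 533 mod 256 = 21; odd-index sum = 495 mod 256 = 239 → 15 ef.
Outer input = (K'⊕opad) ∥ inner = b6 9b 41 e0 5c ∥ 15 ef.
Outer hash (tag): even-index sum = 578 mod 256 = 66; odd-index sum = 400 mod 256 = 144 → 42 90.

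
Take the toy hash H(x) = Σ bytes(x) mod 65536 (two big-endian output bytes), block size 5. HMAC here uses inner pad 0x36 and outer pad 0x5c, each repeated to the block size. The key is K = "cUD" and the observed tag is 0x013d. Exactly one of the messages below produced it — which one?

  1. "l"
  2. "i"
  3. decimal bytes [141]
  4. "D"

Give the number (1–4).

Key "cUD" = 63 55 44 is 3 bytes ≤ B = 5; zero-pad to 5 bytes: K' = 63 55 44 00 00.
K' ⊕ ipad = 55 63 72 36 36; K' ⊕ opad = 3f 09 18 5c 5c.
m1: inner = H(55 63 72 36 36 6c) = 02 02; tag = H(3f 09 18 5c 5c 02 02) = 011c
m2: inner = H(55 63 72 36 36 69) = 01 ff; tag = H(3f 09 18 5c 5c 01 ff) = 0218
m3: inner = H(55 63 72 36 36 8d) = 02 23; tag = H(3f 09 18 5c 5c 02 23) = 013d ← matches
m4: inner = H(55 63 72 36 36 44) = 01 da; tag = H(3f 09 18 5c 5c 01 da) = 01f3

3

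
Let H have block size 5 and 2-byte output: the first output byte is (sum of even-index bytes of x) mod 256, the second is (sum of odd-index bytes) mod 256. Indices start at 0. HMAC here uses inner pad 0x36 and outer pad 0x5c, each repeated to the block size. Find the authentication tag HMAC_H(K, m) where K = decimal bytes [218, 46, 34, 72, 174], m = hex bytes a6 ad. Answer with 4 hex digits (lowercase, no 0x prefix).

32cb

Key decimal bytes [218, 46, 34, 72, 174] = da 2e 22 48 ae is exactly B = 5 bytes: K' = da 2e 22 48 ae.
K' ⊕ ipad = ec 18 14 7e 98.  K' ⊕ opad = 86 72 7e 14 f2.
Inner input = (K'⊕ipad) ∥ m = ec 18 14 7e 98 ∥ a6 ad.
Inner hash: even-index sum = 581 mod 256 = 69; odd-index sum = 316 mod 256 = 60 → 45 3c.
Outer input = (K'⊕opad) ∥ inner = 86 72 7e 14 f2 ∥ 45 3c.
Outer hash (tag): even-index sum = 562 mod 256 = 50; odd-index sum = 203 mod 256 = 203 → 32 cb.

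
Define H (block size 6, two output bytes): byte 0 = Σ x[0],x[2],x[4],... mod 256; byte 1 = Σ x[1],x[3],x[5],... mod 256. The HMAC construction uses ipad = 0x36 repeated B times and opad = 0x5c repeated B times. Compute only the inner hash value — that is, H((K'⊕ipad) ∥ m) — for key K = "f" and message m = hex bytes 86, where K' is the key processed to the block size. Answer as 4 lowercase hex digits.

Key "f" = 66 is 1 byte ≤ B = 6; zero-pad to 6 bytes: K' = 66 00 00 00 00 00.
K' ⊕ ipad = 50 36 36 36 36 36.
Inner input = 50 36 36 36 36 36 ∥ 86.
Inner hash: even-index sum = 322 mod 256 = 66; odd-index sum = 162 mod 256 = 162 → 42 a2.

42a2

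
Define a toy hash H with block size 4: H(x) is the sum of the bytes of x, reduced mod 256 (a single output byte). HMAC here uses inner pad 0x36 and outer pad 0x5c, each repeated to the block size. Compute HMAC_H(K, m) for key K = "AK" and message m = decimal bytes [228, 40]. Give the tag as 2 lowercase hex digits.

58

Key "AK" = 41 4b is 2 bytes ≤ B = 4; zero-pad to 4 bytes: K' = 41 4b 00 00.
K' ⊕ ipad = 77 7d 36 36.  K' ⊕ opad = 1d 17 5c 5c.
Inner input = (K'⊕ipad) ∥ m = 77 7d 36 36 ∥ e4 28.
Inner hash: sum = 119+125+54+54+228+40 = 620; mod 256 = 108 → 6c.
Outer input = (K'⊕opad) ∥ inner = 1d 17 5c 5c ∥ 6c.
Outer hash (tag): sum = 29+23+92+92+108 = 344; mod 256 = 88 → 58.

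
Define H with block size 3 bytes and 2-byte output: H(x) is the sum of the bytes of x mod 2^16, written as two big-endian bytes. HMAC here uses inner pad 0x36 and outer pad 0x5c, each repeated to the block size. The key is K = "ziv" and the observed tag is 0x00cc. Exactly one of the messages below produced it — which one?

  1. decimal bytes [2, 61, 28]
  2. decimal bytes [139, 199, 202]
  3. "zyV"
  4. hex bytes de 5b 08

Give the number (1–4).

1

Key "ziv" = 7a 69 76 is exactly B = 3 bytes: K' = 7a 69 76.
K' ⊕ ipad = 4c 5f 40; K' ⊕ opad = 26 35 2a.
m1: inner = H(4c 5f 40 02 3d 1c) = 01 46; tag = H(26 35 2a 01 46) = 00cc ← matches
m2: inner = H(4c 5f 40 8b c7 ca) = 03 07; tag = H(26 35 2a 03 07) = 008f
m3: inner = H(4c 5f 40 7a 79 56) = 02 34; tag = H(26 35 2a 02 34) = 00bb
m4: inner = H(4c 5f 40 de 5b 08) = 02 2c; tag = H(26 35 2a 02 2c) = 00b3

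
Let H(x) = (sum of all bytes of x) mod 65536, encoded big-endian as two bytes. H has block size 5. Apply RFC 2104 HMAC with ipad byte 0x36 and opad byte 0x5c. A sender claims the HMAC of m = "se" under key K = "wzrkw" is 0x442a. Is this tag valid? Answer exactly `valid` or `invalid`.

invalid

Key "wzrkw" = 77 7a 72 6b 77 is exactly B = 5 bytes: K' = 77 7a 72 6b 77.
K' ⊕ ipad = 41 4c 44 5d 41; K' ⊕ opad = 2b 26 2e 37 2b.
Inner hash: sum = 65+76+68+93+65+115+101 = 583 → 02 47.
Outer hash (recomputed tag): sum = 43+38+46+55+43+2+71 = 298 → 01 2a.
Recomputed tag = 012a; claimed = 442a → mismatch.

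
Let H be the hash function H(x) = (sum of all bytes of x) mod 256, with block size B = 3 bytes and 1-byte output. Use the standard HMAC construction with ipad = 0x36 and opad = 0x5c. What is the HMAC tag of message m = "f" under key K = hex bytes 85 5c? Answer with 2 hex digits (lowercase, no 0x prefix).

ee

Key hex bytes 85 5c is 2 bytes ≤ B = 3; zero-pad to 3 bytes: K' = 85 5c 00.
K' ⊕ ipad = b3 6a 36.  K' ⊕ opad = d9 00 5c.
Inner input = (K'⊕ipad) ∥ m = b3 6a 36 ∥ 66.
Inner hash: sum = 179+106+54+102 = 441; mod 256 = 185 → b9.
Outer input = (K'⊕opad) ∥ inner = d9 00 5c ∥ b9.
Outer hash (tag): sum = 217+0+92+185 = 494; mod 256 = 238 → ee.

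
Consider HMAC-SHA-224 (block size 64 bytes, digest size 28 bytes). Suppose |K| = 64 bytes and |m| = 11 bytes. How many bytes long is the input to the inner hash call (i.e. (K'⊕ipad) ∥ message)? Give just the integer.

75

Key is 64 ≤ 64 bytes, zero-padded: |K'| = 64.
Inner input = (K'⊕ipad) ∥ m → 64 + 11 = 75 bytes.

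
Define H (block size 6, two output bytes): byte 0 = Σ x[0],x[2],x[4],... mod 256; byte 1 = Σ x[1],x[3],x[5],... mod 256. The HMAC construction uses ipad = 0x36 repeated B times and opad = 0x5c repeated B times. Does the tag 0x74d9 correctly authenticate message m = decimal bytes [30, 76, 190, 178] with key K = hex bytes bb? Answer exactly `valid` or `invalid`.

invalid

Key hex bytes bb is 1 byte ≤ B = 6; zero-pad to 6 bytes: K' = bb 00 00 00 00 00.
K' ⊕ ipad = 8d 36 36 36 36 36; K' ⊕ opad = e7 5c 5c 5c 5c 5c.
Inner hash: even-index sum = 469 mod 256 = 213; odd-index sum = 416 mod 256 = 160 → d5 a0.
Outer hash (recomputed tag): even-index sum = 628 mod 256 = 116; odd-index sum = 436 mod 256 = 180 → 74 b4.
Recomputed tag = 74b4; claimed = 74d9 → mismatch.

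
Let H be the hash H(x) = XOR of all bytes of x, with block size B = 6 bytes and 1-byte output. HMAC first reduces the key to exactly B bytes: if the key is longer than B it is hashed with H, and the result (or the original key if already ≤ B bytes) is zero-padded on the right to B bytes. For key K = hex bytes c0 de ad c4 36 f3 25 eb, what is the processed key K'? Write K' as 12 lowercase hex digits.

7c0000000000

|K| = 8 > B = 6, so first hash the key.
H(K): XOR c0⊕de⊕ad⊕c4⊕36⊕f3⊕25⊕eb = 7c.
Zero-pad H(K) = 7c to 6 bytes: K' = 7c 00 00 00 00 00.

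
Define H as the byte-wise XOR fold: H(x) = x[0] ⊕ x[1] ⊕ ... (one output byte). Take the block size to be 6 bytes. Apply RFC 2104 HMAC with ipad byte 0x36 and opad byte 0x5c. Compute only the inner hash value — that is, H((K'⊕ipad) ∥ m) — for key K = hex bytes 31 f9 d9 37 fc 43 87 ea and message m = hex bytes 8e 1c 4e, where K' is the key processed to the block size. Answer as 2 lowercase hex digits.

28

Key hex bytes 31 f9 d9 37 fc 43 87 ea is 8 bytes > B = 6, so hash it first: H(key) = f4, then zero-pad to 6 bytes: K' = f4 00 00 00 00 00.
K' ⊕ ipad = c2 36 36 36 36 36.
Inner input = c2 36 36 36 36 36 ∥ 8e 1c 4e.
Inner hash: XOR c2⊕36⊕36⊕36⊕36⊕36⊕8e⊕1c⊕4e = 28.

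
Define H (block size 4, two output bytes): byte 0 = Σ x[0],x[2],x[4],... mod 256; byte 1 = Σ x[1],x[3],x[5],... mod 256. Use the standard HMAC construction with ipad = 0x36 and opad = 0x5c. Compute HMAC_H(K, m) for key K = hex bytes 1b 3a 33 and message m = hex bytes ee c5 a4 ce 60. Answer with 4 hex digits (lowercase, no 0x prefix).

da97

Key hex bytes 1b 3a 33 is 3 bytes ≤ B = 4; zero-pad to 4 bytes: K' = 1b 3a 33 00.
K' ⊕ ipad = 2d 0c 05 36.  K' ⊕ opad = 47 66 6f 5c.
Inner input = (K'⊕ipad) ∥ m = 2d 0c 05 36 ∥ ee c5 a4 ce 60.
Inner hash: even-index sum = 548 mod 256 = 36; odd-index sum = 469 mod 256 = 213 → 24 d5.
Outer input = (K'⊕opad) ∥ inner = 47 66 6f 5c ∥ 24 d5.
Outer hash (tag): even-index sum = 218 mod 256 = 218; odd-index sum = 407 mod 256 = 151 → da 97.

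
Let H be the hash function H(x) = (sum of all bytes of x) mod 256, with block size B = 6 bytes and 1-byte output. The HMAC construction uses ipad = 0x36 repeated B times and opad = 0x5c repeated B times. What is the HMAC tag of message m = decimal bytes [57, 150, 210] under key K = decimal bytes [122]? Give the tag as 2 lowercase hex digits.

Key decimal bytes [122] = 7a is 1 byte ≤ B = 6; zero-pad to 6 bytes: K' = 7a 00 00 00 00 00.
K' ⊕ ipad = 4c 36 36 36 36 36.  K' ⊕ opad = 26 5c 5c 5c 5c 5c.
Inner input = (K'⊕ipad) ∥ m = 4c 36 36 36 36 36 ∥ 39 96 d2.
Inner hash: sum = 76+54+54+54+54+54+57+150+210 = 763; mod 256 = 251 → fb.
Outer input = (K'⊕opad) ∥ inner = 26 5c 5c 5c 5c 5c ∥ fb.
Outer hash (tag): sum = 38+92+92+92+92+92+251 = 749; mod 256 = 237 → ed.

ed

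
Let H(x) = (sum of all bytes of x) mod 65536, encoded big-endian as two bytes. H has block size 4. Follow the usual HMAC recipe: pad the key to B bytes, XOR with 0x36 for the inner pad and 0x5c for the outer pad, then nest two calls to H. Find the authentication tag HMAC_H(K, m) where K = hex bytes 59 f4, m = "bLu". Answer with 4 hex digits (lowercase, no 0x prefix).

0227

Key hex bytes 59 f4 is 2 bytes ≤ B = 4; zero-pad to 4 bytes: K' = 59 f4 00 00.
K' ⊕ ipad = 6f c2 36 36.  K' ⊕ opad = 05 a8 5c 5c.
Inner input = (K'⊕ipad) ∥ m = 6f c2 36 36 ∥ 62 4c 75.
Inner hash: sum = 111+194+54+54+98+76+117 = 704 → 02 c0.
Outer input = (K'⊕opad) ∥ inner = 05 a8 5c 5c ∥ 02 c0.
Outer hash (tag): sum = 5+168+92+92+2+192 = 551 → 02 27.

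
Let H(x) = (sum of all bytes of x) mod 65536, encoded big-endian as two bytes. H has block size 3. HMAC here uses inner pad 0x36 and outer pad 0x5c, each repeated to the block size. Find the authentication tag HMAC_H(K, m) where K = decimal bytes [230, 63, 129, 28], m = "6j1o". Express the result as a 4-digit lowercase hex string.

01fa

Key decimal bytes [230, 63, 129, 28] = e6 3f 81 1c is 4 bytes > B = 3, so hash it first: H(key) = 01 c2, then zero-pad to 3 bytes: K' = 01 c2 00.
K' ⊕ ipad = 37 f4 36.  K' ⊕ opad = 5d 9e 5c.
Inner input = (K'⊕ipad) ∥ m = 37 f4 36 ∥ 36 6a 31 6f.
Inner hash: sum = 55+244+54+54+106+49+111 = 673 → 02 a1.
Outer input = (K'⊕opad) ∥ inner = 5d 9e 5c ∥ 02 a1.
Outer hash (tag): sum = 93+158+92+2+161 = 506 → 01 fa.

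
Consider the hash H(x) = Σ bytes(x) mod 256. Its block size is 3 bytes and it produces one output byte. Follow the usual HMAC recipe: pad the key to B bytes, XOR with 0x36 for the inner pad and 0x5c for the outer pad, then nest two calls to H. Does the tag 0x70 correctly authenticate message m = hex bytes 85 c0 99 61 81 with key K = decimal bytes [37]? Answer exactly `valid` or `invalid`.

Key decimal bytes [37] = 25 is 1 byte ≤ B = 3; zero-pad to 3 bytes: K' = 25 00 00.
K' ⊕ ipad = 13 36 36; K' ⊕ opad = 79 5c 5c.
Inner hash: sum = 19+54+54+133+192+153+97+129 = 831; mod 256 = 63 → 3f.
Outer hash (recomputed tag): sum = 121+92+92+63 = 368; mod 256 = 112 → 70.
Recomputed tag = 70; claimed = 70 → match.

valid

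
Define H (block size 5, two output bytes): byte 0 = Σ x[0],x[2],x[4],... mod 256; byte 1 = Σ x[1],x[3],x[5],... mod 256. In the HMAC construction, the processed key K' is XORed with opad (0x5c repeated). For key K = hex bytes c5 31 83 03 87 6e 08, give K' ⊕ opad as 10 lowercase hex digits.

Key hex bytes c5 31 83 03 87 6e 08 is 7 bytes > B = 5, so hash it first: H(key) = d7 a2, then zero-pad to 5 bytes: K' = d7 a2 00 00 00.
XOR each byte with 0x5c: d7⊕5c=8b, a2⊕5c=fe, 00⊕5c=5c, 00⊕5c=5c, 00⊕5c=5c.

8bfe5c5c5c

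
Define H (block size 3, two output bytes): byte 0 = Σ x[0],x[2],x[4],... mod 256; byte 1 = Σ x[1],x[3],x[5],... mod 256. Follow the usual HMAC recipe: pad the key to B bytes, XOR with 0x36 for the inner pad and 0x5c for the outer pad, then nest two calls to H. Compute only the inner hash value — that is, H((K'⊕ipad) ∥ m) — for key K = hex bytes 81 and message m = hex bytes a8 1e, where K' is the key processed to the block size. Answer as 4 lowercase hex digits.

0bde

Key hex bytes 81 is 1 byte ≤ B = 3; zero-pad to 3 bytes: K' = 81 00 00.
K' ⊕ ipad = b7 36 36.
Inner input = b7 36 36 ∥ a8 1e.
Inner hash: even-index sum = 267 mod 256 = 11; odd-index sum = 222 mod 256 = 222 → 0b de.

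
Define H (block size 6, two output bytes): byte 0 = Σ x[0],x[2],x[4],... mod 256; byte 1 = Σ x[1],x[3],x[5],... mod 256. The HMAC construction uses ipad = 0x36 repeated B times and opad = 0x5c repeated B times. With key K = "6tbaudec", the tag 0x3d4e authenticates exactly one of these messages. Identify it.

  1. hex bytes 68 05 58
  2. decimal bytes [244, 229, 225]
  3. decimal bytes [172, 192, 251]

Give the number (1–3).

3

Key "6tbaudec" = 36 74 62 61 75 64 65 63 is 8 bytes > B = 6, so hash it first: H(key) = 72 9c, then zero-pad to 6 bytes: K' = 72 9c 00 00 00 00.
K' ⊕ ipad = 44 aa 36 36 36 36; K' ⊕ opad = 2e c0 5c 5c 5c 5c.
m1: inner = H(44 aa 36 36 36 36 68 05 58) = 70 1b; tag = H(2e c0 5c 5c 5c 5c 70 1b) = 5693
m2: inner = H(44 aa 36 36 36 36 f4 e5 e1) = 85 fb; tag = H(2e c0 5c 5c 5c 5c 85 fb) = 6b73
m3: inner = H(44 aa 36 36 36 36 ac c0 fb) = 57 d6; tag = H(2e c0 5c 5c 5c 5c 57 d6) = 3d4e ← matches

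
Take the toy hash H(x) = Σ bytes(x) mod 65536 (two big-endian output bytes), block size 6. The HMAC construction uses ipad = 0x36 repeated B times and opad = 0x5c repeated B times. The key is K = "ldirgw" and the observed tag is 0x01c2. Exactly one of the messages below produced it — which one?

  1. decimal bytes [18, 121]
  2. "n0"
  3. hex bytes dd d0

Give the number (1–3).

Key "ldirgw" = 6c 64 69 72 67 77 is exactly B = 6 bytes: K' = 6c 64 69 72 67 77.
K' ⊕ ipad = 5a 52 5f 44 51 41; K' ⊕ opad = 30 38 35 2e 3b 2b.
m1: inner = H(5a 52 5f 44 51 41 12 79) = 02 6c; tag = H(30 38 35 2e 3b 2b 02 6c) = 019f
m2: inner = H(5a 52 5f 44 51 41 6e 30) = 02 7f; tag = H(30 38 35 2e 3b 2b 02 7f) = 01b2
m3: inner = H(5a 52 5f 44 51 41 dd d0) = 03 8e; tag = H(30 38 35 2e 3b 2b 03 8e) = 01c2 ← matches

3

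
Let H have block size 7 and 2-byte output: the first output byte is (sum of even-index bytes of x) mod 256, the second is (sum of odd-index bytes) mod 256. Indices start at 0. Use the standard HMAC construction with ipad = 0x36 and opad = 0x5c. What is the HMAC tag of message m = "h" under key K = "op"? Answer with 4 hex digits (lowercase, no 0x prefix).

61df

Key "op" = 6f 70 is 2 bytes ≤ B = 7; zero-pad to 7 bytes: K' = 6f 70 00 00 00 00 00.
K' ⊕ ipad = 59 46 36 36 36 36 36.  K' ⊕ opad = 33 2c 5c 5c 5c 5c 5c.
Inner input = (K'⊕ipad) ∥ m = 59 46 36 36 36 36 36 ∥ 68.
Inner hash: even-index sum = 251 mod 256 = 251; odd-index sum = 282 mod 256 = 26 → fb 1a.
Outer input = (K'⊕opad) ∥ inner = 33 2c 5c 5c 5c 5c 5c ∥ fb 1a.
Outer hash (tag): even-index sum = 353 mod 256 = 97; odd-index sum = 479 mod 256 = 223 → 61 df.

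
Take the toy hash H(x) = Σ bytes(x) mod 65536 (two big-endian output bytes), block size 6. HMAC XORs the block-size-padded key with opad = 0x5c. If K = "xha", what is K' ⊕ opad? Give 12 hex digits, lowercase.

Key "xha" = 78 68 61 is 3 bytes ≤ B = 6; zero-pad to 6 bytes: K' = 78 68 61 00 00 00.
XOR each byte with 0x5c: 78⊕5c=24, 68⊕5c=34, 61⊕5c=3d, 00⊕5c=5c, 00⊕5c=5c, 00⊕5c=5c.

24343d5c5c5c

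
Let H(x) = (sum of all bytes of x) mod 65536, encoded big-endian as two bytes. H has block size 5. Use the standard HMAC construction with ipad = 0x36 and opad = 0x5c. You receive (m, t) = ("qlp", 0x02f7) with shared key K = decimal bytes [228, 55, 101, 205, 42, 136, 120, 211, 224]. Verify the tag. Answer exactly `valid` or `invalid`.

invalid

Key decimal bytes [228, 55, 101, 205, 42, 136, 120, 211, 224] = e4 37 65 cd 2a 88 78 d3 e0 is 9 bytes > B = 5, so hash it first: H(key) = 05 2a, then zero-pad to 5 bytes: K' = 05 2a 00 00 00.
K' ⊕ ipad = 33 1c 36 36 36; K' ⊕ opad = 59 76 5c 5c 5c.
Inner hash: sum = 51+28+54+54+54+113+108+112 = 574 → 02 3e.
Outer hash (recomputed tag): sum = 89+118+92+92+92+2+62 = 547 → 02 23.
Recomputed tag = 0223; claimed = 02f7 → mismatch.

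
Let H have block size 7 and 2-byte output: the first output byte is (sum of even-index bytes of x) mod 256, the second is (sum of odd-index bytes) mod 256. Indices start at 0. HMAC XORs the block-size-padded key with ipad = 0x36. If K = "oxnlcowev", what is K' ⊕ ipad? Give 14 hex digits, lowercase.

1b8e3636363636

Key "oxnlcowev" = 6f 78 6e 6c 63 6f 77 65 76 is 9 bytes > B = 7, so hash it first: H(key) = 2d b8, then zero-pad to 7 bytes: K' = 2d b8 00 00 00 00 00.
XOR each byte with 0x36: 2d⊕36=1b, b8⊕36=8e, 00⊕36=36, 00⊕36=36, 00⊕36=36, 00⊕36=36, 00⊕36=36.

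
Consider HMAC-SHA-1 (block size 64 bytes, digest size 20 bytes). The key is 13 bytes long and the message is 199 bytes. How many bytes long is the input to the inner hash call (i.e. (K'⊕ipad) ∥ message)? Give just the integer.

Key is 13 ≤ 64 bytes, zero-padded: |K'| = 64.
Inner input = (K'⊕ipad) ∥ m → 64 + 199 = 263 bytes.

263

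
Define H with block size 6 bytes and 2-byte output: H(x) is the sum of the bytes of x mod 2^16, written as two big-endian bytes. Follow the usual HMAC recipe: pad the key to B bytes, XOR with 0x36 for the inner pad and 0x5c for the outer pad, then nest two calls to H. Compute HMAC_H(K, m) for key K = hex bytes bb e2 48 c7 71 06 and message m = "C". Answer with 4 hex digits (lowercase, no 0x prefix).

Key hex bytes bb e2 48 c7 71 06 is exactly B = 6 bytes: K' = bb e2 48 c7 71 06.
K' ⊕ ipad = 8d d4 7e f1 47 30.  K' ⊕ opad = e7 be 14 9b 2d 5a.
Inner input = (K'⊕ipad) ∥ m = 8d d4 7e f1 47 30 ∥ 43.
Inner hash: sum = 141+212+126+241+71+48+67 = 906 → 03 8a.
Outer input = (K'⊕opad) ∥ inner = e7 be 14 9b 2d 5a ∥ 03 8a.
Outer hash (tag): sum = 231+190+20+155+45+90+3+138 = 872 → 03 68.

0368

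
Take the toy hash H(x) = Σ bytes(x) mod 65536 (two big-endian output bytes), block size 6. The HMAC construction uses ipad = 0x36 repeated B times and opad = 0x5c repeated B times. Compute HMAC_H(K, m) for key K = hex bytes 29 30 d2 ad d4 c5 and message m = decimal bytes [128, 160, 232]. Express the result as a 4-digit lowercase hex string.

0407

Key hex bytes 29 30 d2 ad d4 c5 is exactly B = 6 bytes: K' = 29 30 d2 ad d4 c5.
K' ⊕ ipad = 1f 06 e4 9b e2 f3.  K' ⊕ opad = 75 6c 8e f1 88 99.
Inner input = (K'⊕ipad) ∥ m = 1f 06 e4 9b e2 f3 ∥ 80 a0 e8.
Inner hash: sum = 31+6+228+155+226+243+128+160+232 = 1409 → 05 81.
Outer input = (K'⊕opad) ∥ inner = 75 6c 8e f1 88 99 ∥ 05 81.
Outer hash (tag): sum = 117+108+142+241+136+153+5+129 = 1031 → 04 07.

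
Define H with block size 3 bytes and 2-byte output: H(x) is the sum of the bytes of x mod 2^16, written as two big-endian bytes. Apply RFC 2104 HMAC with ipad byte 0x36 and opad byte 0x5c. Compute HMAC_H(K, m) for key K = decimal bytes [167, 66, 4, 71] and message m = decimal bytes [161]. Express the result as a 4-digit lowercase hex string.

0132

Key decimal bytes [167, 66, 4, 71] = a7 42 04 47 is 4 bytes > B = 3, so hash it first: H(key) = 01 34, then zero-pad to 3 bytes: K' = 01 34 00.
K' ⊕ ipad = 37 02 36.  K' ⊕ opad = 5d 68 5c.
Inner input = (K'⊕ipad) ∥ m = 37 02 36 ∥ a1.
Inner hash: sum = 55+2+54+161 = 272 → 01 10.
Outer input = (K'⊕opad) ∥ inner = 5d 68 5c ∥ 01 10.
Outer hash (tag): sum = 93+104+92+1+16 = 306 → 01 32.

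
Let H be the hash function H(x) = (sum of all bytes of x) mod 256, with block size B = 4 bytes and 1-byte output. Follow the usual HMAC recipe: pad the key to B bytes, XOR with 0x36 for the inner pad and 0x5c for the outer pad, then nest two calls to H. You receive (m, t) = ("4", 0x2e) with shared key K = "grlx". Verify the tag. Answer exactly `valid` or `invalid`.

valid

Key "grlx" = 67 72 6c 78 is exactly B = 4 bytes: K' = 67 72 6c 78.
K' ⊕ ipad = 51 44 5a 4e; K' ⊕ opad = 3b 2e 30 24.
Inner hash: sum = 81+68+90+78+52 = 369; mod 256 = 113 → 71.
Outer hash (recomputed tag): sum = 59+46+48+36+113 = 302; mod 256 = 46 → 2e.
Recomputed tag = 2e; claimed = 2e → match.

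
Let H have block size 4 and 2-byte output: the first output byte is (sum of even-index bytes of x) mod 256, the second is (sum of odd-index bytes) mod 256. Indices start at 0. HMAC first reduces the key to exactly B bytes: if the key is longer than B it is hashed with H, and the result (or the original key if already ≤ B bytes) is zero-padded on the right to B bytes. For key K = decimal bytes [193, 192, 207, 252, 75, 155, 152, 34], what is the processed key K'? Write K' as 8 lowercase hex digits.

73790000

|K| = 8 > B = 4, so first hash the key.
H(K): even-index sum = 627 mod 256 = 115; odd-index sum = 633 mod 256 = 121 → 73 79.
Zero-pad H(K) = 73 79 to 4 bytes: K' = 73 79 00 00.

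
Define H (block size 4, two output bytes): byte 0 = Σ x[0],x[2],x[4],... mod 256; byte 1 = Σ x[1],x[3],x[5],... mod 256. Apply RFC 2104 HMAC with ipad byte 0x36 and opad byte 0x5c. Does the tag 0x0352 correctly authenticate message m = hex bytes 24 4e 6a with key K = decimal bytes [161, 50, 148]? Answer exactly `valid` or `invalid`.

Key decimal bytes [161, 50, 148] = a1 32 94 is 3 bytes ≤ B = 4; zero-pad to 4 bytes: K' = a1 32 94 00.
K' ⊕ ipad = 97 04 a2 36; K' ⊕ opad = fd 6e c8 5c.
Inner hash: even-index sum = 455 mod 256 = 199; odd-index sum = 136 mod 256 = 136 → c7 88.
Outer hash (recomputed tag): even-index sum = 652 mod 256 = 140; odd-index sum = 338 mod 256 = 82 → 8c 52.
Recomputed tag = 8c52; claimed = 0352 → mismatch.

invalid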